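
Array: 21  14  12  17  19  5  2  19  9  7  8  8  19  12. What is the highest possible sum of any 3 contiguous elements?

[21, 14, 12] → sum 47
[14, 12, 17] → sum 43
[12, 17, 19] → sum 48
[17, 19, 5] → sum 41
[19, 5, 2] → sum 26
[5, 2, 19] → sum 26
[2, 19, 9] → sum 30
[19, 9, 7] → sum 35
[9, 7, 8] → sum 24
[7, 8, 8] → sum 23
[8, 8, 19] → sum 35
[8, 19, 12] → sum 39
Highest of these is 48.

48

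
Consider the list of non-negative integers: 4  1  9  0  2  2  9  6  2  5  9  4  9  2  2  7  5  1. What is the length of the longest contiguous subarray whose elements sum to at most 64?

14

→ 4: sum 4, len 1
→ 1: sum 5, len 2
→ 9: sum 14, len 3
→ 0: sum 14, len 4
→ 2: sum 16, len 5
→ 2: sum 18, len 6
→ 9: sum 27, len 7
→ 6: sum 33, len 8
→ 2: sum 35, len 9
→ 5: sum 40, len 10
→ 9: sum 49, len 11
→ 4: sum 53, len 12
→ 9: sum 62, len 13
→ 2: sum 64, len 14
→ 2 (dropped 4): sum 62, len 14
→ 7 (dropped 1, 9): sum 59, len 13
→ 5: sum 64, len 14
→ 1 (dropped 0, 2): sum 63, len 13
Longest length seen: 14.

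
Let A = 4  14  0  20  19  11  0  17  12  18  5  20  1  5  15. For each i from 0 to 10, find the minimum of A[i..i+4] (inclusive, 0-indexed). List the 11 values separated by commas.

[4, 14, 0, 20, 19] → min 0
[14, 0, 20, 19, 11] → min 0
[0, 20, 19, 11, 0] → min 0
[20, 19, 11, 0, 17] → min 0
[19, 11, 0, 17, 12] → min 0
[11, 0, 17, 12, 18] → min 0
[0, 17, 12, 18, 5] → min 0
[17, 12, 18, 5, 20] → min 5
[12, 18, 5, 20, 1] → min 1
[18, 5, 20, 1, 5] → min 1
[5, 20, 1, 5, 15] → min 1

0, 0, 0, 0, 0, 0, 0, 5, 1, 1, 1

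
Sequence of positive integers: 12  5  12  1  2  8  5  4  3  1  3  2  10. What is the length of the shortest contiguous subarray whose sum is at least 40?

add 12: running sum 12 < 40
add 5: running sum 17 < 40
add 12: running sum 29 < 40
add 1: running sum 30 < 40
add 2: running sum 32 < 40
end 5: [12, 5, 12, 1, 2, 8] sum 40, len 6
end 6: [12, 5, 12, 1, 2, 8, 5] sum 45, len 7
end 7: [12, 5, 12, 1, 2, 8, 5, 4] sum 49, len 8
end 8: [5, 12, 1, 2, 8, 5, 4, 3] sum 40, len 8
end 9: [5, 12, 1, 2, 8, 5, 4, 3, 1] sum 41, len 9
end 10: [5, 12, 1, 2, 8, 5, 4, 3, 1, 3] sum 44, len 10
end 11: [12, 1, 2, 8, 5, 4, 3, 1, 3, 2] sum 41, len 10
end 12: [12, 1, 2, 8, 5, 4, 3, 1, 3, 2, 10] sum 51, len 11
Shortest qualifying length: 6.

6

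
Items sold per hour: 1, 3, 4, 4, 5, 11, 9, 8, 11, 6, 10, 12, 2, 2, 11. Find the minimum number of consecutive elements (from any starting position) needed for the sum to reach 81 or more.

add 1: running sum 1 < 81
add 3: running sum 4 < 81
add 4: running sum 8 < 81
add 4: running sum 12 < 81
add 5: running sum 17 < 81
add 11: running sum 28 < 81
add 9: running sum 37 < 81
add 8: running sum 45 < 81
add 11: running sum 56 < 81
add 6: running sum 62 < 81
add 10: running sum 72 < 81
add 12: shortest ending here [3, 4, 4, 5, 11, 9, 8, 11, 6, 10, 12] sum 83, len 11
add 2: shortest ending here [4, 4, 5, 11, 9, 8, 11, 6, 10, 12, 2] sum 82, len 11
add 2: shortest ending here [4, 4, 5, 11, 9, 8, 11, 6, 10, 12, 2, 2] sum 84, len 12
add 11: shortest ending here [11, 9, 8, 11, 6, 10, 12, 2, 2, 11] sum 82, len 10
Shortest qualifying length: 10.

10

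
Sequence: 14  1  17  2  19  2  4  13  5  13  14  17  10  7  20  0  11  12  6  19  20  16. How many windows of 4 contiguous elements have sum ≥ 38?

(14, 1, 17, 2) → sum 34
(1, 17, 2, 19) → sum 39  ≥ 38 ✓
(17, 2, 19, 2) → sum 40  ≥ 38 ✓
(2, 19, 2, 4) → sum 27
(19, 2, 4, 13) → sum 38  ≥ 38 ✓
(2, 4, 13, 5) → sum 24
(4, 13, 5, 13) → sum 35
(13, 5, 13, 14) → sum 45  ≥ 38 ✓
(5, 13, 14, 17) → sum 49  ≥ 38 ✓
(13, 14, 17, 10) → sum 54  ≥ 38 ✓
(14, 17, 10, 7) → sum 48  ≥ 38 ✓
(17, 10, 7, 20) → sum 54  ≥ 38 ✓
(10, 7, 20, 0) → sum 37
(7, 20, 0, 11) → sum 38  ≥ 38 ✓
(20, 0, 11, 12) → sum 43  ≥ 38 ✓
(0, 11, 12, 6) → sum 29
(11, 12, 6, 19) → sum 48  ≥ 38 ✓
(12, 6, 19, 20) → sum 57  ≥ 38 ✓
(6, 19, 20, 16) → sum 61  ≥ 38 ✓
13 windows satisfy the condition.

13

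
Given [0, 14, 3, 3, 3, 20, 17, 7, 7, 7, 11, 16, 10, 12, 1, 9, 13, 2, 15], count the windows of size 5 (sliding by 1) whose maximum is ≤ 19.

0 14 3 3 3 → max 14  ≤ 19 ✓
14 3 3 3 20 → max 20
3 3 3 20 17 → max 20
3 3 20 17 7 → max 20
3 20 17 7 7 → max 20
20 17 7 7 7 → max 20
17 7 7 7 11 → max 17  ≤ 19 ✓
7 7 7 11 16 → max 16  ≤ 19 ✓
7 7 11 16 10 → max 16  ≤ 19 ✓
7 11 16 10 12 → max 16  ≤ 19 ✓
11 16 10 12 1 → max 16  ≤ 19 ✓
16 10 12 1 9 → max 16  ≤ 19 ✓
10 12 1 9 13 → max 13  ≤ 19 ✓
12 1 9 13 2 → max 13  ≤ 19 ✓
1 9 13 2 15 → max 15  ≤ 19 ✓
10 windows satisfy the condition.

10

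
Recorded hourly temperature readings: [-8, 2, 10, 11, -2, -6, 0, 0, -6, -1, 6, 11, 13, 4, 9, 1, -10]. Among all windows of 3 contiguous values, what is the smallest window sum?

-8

Window sums for each of the 15 positions:
(-8, 2, 10) → sum 4
(2, 10, 11) → sum 23
(10, 11, -2) → sum 19
(11, -2, -6) → sum 3
(-2, -6, 0) → sum -8
(-6, 0, 0) → sum -6
(0, 0, -6) → sum -6
(0, -6, -1) → sum -7
(-6, -1, 6) → sum -1
(-1, 6, 11) → sum 16
(6, 11, 13) → sum 30
(11, 13, 4) → sum 28
(13, 4, 9) → sum 26
(4, 9, 1) → sum 14
(9, 1, -10) → sum 0
Smallest of these is -8.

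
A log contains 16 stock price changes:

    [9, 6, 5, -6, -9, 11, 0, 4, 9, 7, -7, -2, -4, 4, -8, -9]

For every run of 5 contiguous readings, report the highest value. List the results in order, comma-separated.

(9, 6, 5, -6, -9) → max 9
(6, 5, -6, -9, 11) → max 11
(5, -6, -9, 11, 0) → max 11
(-6, -9, 11, 0, 4) → max 11
(-9, 11, 0, 4, 9) → max 11
(11, 0, 4, 9, 7) → max 11
(0, 4, 9, 7, -7) → max 9
(4, 9, 7, -7, -2) → max 9
(9, 7, -7, -2, -4) → max 9
(7, -7, -2, -4, 4) → max 7
(-7, -2, -4, 4, -8) → max 4
(-2, -4, 4, -8, -9) → max 4

9, 11, 11, 11, 11, 11, 9, 9, 9, 7, 4, 4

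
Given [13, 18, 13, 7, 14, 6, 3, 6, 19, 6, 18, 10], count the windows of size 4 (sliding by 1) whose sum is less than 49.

5

[13, 18, 13, 7] → sum 51
[18, 13, 7, 14] → sum 52
[13, 7, 14, 6] → sum 40  < 49 ✓
[7, 14, 6, 3] → sum 30  < 49 ✓
[14, 6, 3, 6] → sum 29  < 49 ✓
[6, 3, 6, 19] → sum 34  < 49 ✓
[3, 6, 19, 6] → sum 34  < 49 ✓
[6, 19, 6, 18] → sum 49
[19, 6, 18, 10] → sum 53
5 windows satisfy the condition.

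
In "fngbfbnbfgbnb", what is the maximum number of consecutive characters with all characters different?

[f] len 1
[f, n] len 2
[f, n, g] len 3
[f, n, g, b] len 4
[n, g, b, f] len 4
[f, b] len 2
[f, b, n] len 3
[n, b] len 2
[n, b, f] len 3
[n, b, f, g] len 4
[f, g, b] len 3
[f, g, b, n] len 4
[n, b] len 2
Longest all-distinct length: 4.

4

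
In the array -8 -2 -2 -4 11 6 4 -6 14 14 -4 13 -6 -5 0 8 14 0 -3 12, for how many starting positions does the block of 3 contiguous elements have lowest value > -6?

11

[-8, -2, -2] → min -8
[-2, -2, -4] → min -4  > -6 ✓
[-2, -4, 11] → min -4  > -6 ✓
[-4, 11, 6] → min -4  > -6 ✓
[11, 6, 4] → min 4  > -6 ✓
[6, 4, -6] → min -6
[4, -6, 14] → min -6
[-6, 14, 14] → min -6
[14, 14, -4] → min -4  > -6 ✓
[14, -4, 13] → min -4  > -6 ✓
[-4, 13, -6] → min -6
[13, -6, -5] → min -6
[-6, -5, 0] → min -6
[-5, 0, 8] → min -5  > -6 ✓
[0, 8, 14] → min 0  > -6 ✓
[8, 14, 0] → min 0  > -6 ✓
[14, 0, -3] → min -3  > -6 ✓
[0, -3, 12] → min -3  > -6 ✓
11 windows satisfy the condition.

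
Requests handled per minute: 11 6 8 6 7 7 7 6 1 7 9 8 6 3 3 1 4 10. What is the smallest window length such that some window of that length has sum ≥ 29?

Extend right; whenever the sum reaches 29, record the length and shrink from the left:
add 11: running sum 11 < 29
add 6: running sum 17 < 29
add 8: running sum 25 < 29
end 3: [11, 6, 8, 6] sum 31, len 4
end 4: [11, 6, 8, 6, 7] sum 38, len 5
end 5: [6, 8, 6, 7, 7] sum 34, len 5
end 6: [8, 6, 7, 7, 7] sum 35, len 5
end 7: [6, 7, 7, 7, 6] sum 33, len 5
end 8: [6, 7, 7, 7, 6, 1] sum 34, len 6
end 9: [7, 7, 7, 6, 1, 7] sum 35, len 6
end 10: [7, 6, 1, 7, 9] sum 30, len 5
end 11: [6, 1, 7, 9, 8] sum 31, len 5
end 12: [7, 9, 8, 6] sum 30, len 4
end 13: [7, 9, 8, 6, 3] sum 33, len 5
end 14: [9, 8, 6, 3, 3] sum 29, len 5
end 15: [9, 8, 6, 3, 3, 1] sum 30, len 6
end 16: [9, 8, 6, 3, 3, 1, 4] sum 34, len 7
end 17: [8, 6, 3, 3, 1, 4, 10] sum 35, len 7
Shortest qualifying length: 4.

4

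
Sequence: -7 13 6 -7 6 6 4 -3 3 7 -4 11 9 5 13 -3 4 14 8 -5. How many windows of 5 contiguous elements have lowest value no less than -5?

12

-7 13 6 -7 6 → min -7
13 6 -7 6 6 → min -7
6 -7 6 6 4 → min -7
-7 6 6 4 -3 → min -7
6 6 4 -3 3 → min -3  ≥ -5 ✓
6 4 -3 3 7 → min -3  ≥ -5 ✓
4 -3 3 7 -4 → min -4  ≥ -5 ✓
-3 3 7 -4 11 → min -4  ≥ -5 ✓
3 7 -4 11 9 → min -4  ≥ -5 ✓
7 -4 11 9 5 → min -4  ≥ -5 ✓
-4 11 9 5 13 → min -4  ≥ -5 ✓
11 9 5 13 -3 → min -3  ≥ -5 ✓
9 5 13 -3 4 → min -3  ≥ -5 ✓
5 13 -3 4 14 → min -3  ≥ -5 ✓
13 -3 4 14 8 → min -3  ≥ -5 ✓
-3 4 14 8 -5 → min -5  ≥ -5 ✓
12 windows satisfy the condition.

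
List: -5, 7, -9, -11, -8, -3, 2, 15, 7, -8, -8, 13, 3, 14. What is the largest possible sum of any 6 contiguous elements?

Window sums for each of the 9 positions:
[-5, 7, -9, -11, -8, -3] → sum -29
[7, -9, -11, -8, -3, 2] → sum -22
[-9, -11, -8, -3, 2, 15] → sum -14
[-11, -8, -3, 2, 15, 7] → sum 2
[-8, -3, 2, 15, 7, -8] → sum 5
[-3, 2, 15, 7, -8, -8] → sum 5
[2, 15, 7, -8, -8, 13] → sum 21
[15, 7, -8, -8, 13, 3] → sum 22
[7, -8, -8, 13, 3, 14] → sum 21
Largest of these is 22.

22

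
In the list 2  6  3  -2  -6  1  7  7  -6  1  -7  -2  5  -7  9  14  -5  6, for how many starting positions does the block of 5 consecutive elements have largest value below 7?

4

2 6 3 -2 -6 → max 6  < 7 ✓
6 3 -2 -6 1 → max 6  < 7 ✓
3 -2 -6 1 7 → max 7
-2 -6 1 7 7 → max 7
-6 1 7 7 -6 → max 7
1 7 7 -6 1 → max 7
7 7 -6 1 -7 → max 7
7 -6 1 -7 -2 → max 7
-6 1 -7 -2 5 → max 5  < 7 ✓
1 -7 -2 5 -7 → max 5  < 7 ✓
-7 -2 5 -7 9 → max 9
-2 5 -7 9 14 → max 14
5 -7 9 14 -5 → max 14
-7 9 14 -5 6 → max 14
4 windows satisfy the condition.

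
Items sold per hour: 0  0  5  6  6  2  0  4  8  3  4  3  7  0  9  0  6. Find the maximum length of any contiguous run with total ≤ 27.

8

add 0: [0] sum 0, len 1
add 0: [0, 0] sum 0, len 2
add 5: [0, 0, 5] sum 5, len 3
add 6: [0, 0, 5, 6] sum 11, len 4
add 6: [0, 0, 5, 6, 6] sum 17, len 5
add 2: [0, 0, 5, 6, 6, 2] sum 19, len 6
add 0: [0, 0, 5, 6, 6, 2, 0] sum 19, len 7
add 4: [0, 0, 5, 6, 6, 2, 0, 4] sum 23, len 8
add 8: [6, 6, 2, 0, 4, 8] sum 26, len 6
add 3: [6, 2, 0, 4, 8, 3] sum 23, len 6
add 4: [6, 2, 0, 4, 8, 3, 4] sum 27, len 7
add 3: [2, 0, 4, 8, 3, 4, 3] sum 24, len 7
add 7: [8, 3, 4, 3, 7] sum 25, len 5
add 0: [8, 3, 4, 3, 7, 0] sum 25, len 6
add 9: [3, 4, 3, 7, 0, 9] sum 26, len 6
add 0: [3, 4, 3, 7, 0, 9, 0] sum 26, len 7
add 6: [3, 7, 0, 9, 0, 6] sum 25, len 6
Longest length seen: 8.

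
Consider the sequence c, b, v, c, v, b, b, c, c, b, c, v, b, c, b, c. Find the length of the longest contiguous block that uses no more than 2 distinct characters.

add c: window [c] (1 distinct), len 1
add b: window [c, b] (2 distinct), len 2
add v: window [b, v] (2 distinct), len 2
add c: window [v, c] (2 distinct), len 2
add v: window [v, c, v] (2 distinct), len 3
add b: window [v, b] (2 distinct), len 2
add b: window [v, b, b] (2 distinct), len 3
add c: window [b, b, c] (2 distinct), len 3
add c: window [b, b, c, c] (2 distinct), len 4
add b: window [b, b, c, c, b] (2 distinct), len 5
add c: window [b, b, c, c, b, c] (2 distinct), len 6
add v: window [c, v] (2 distinct), len 2
add b: window [v, b] (2 distinct), len 2
add c: window [b, c] (2 distinct), len 2
add b: window [b, c, b] (2 distinct), len 3
add c: window [b, c, b, c] (2 distinct), len 4
Longest length with ≤2 distinct: 6.

6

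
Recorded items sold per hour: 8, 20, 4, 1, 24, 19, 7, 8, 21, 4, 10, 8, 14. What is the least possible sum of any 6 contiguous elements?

[8, 20, 4, 1, 24, 19] → sum 76
[20, 4, 1, 24, 19, 7] → sum 75
[4, 1, 24, 19, 7, 8] → sum 63
[1, 24, 19, 7, 8, 21] → sum 80
[24, 19, 7, 8, 21, 4] → sum 83
[19, 7, 8, 21, 4, 10] → sum 69
[7, 8, 21, 4, 10, 8] → sum 58
[8, 21, 4, 10, 8, 14] → sum 65
Least of these is 58.

58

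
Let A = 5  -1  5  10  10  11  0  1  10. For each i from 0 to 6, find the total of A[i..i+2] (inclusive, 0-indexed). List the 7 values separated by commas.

5 -1 5 → sum 9
-1 5 10 → sum 14
5 10 10 → sum 25
10 10 11 → sum 31
10 11 0 → sum 21
11 0 1 → sum 12
0 1 10 → sum 11

9, 14, 25, 31, 21, 12, 11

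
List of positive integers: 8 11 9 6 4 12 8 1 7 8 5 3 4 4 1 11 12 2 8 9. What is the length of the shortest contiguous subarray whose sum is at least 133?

add 8: running sum 8 < 133
add 11: running sum 19 < 133
add 9: running sum 28 < 133
add 6: running sum 34 < 133
add 4: running sum 38 < 133
add 12: running sum 50 < 133
add 8: running sum 58 < 133
add 1: running sum 59 < 133
add 7: running sum 66 < 133
add 8: running sum 74 < 133
add 5: running sum 79 < 133
add 3: running sum 82 < 133
add 4: running sum 86 < 133
add 4: running sum 90 < 133
add 1: running sum 91 < 133
add 11: running sum 102 < 133
add 12: running sum 114 < 133
add 2: running sum 116 < 133
add 8: running sum 124 < 133
add 9: shortest ending here [8, 11, 9, 6, 4, 12, 8, 1, 7, 8, 5, 3, 4, 4, 1, 11, 12, 2, 8, 9] sum 133, len 20
Shortest qualifying length: 20.

20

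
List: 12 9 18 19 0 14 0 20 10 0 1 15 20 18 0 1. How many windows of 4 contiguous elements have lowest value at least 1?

12 9 18 19 → min 9  ≥ 1 ✓
9 18 19 0 → min 0
18 19 0 14 → min 0
19 0 14 0 → min 0
0 14 0 20 → min 0
14 0 20 10 → min 0
0 20 10 0 → min 0
20 10 0 1 → min 0
10 0 1 15 → min 0
0 1 15 20 → min 0
1 15 20 18 → min 1  ≥ 1 ✓
15 20 18 0 → min 0
20 18 0 1 → min 0
2 windows satisfy the condition.

2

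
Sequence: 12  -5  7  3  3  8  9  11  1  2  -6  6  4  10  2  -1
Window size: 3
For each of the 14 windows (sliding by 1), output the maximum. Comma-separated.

12, 7, 7, 8, 9, 11, 11, 11, 2, 6, 6, 10, 10, 10

12 -5 7 → max 12
-5 7 3 → max 7
7 3 3 → max 7
3 3 8 → max 8
3 8 9 → max 9
8 9 11 → max 11
9 11 1 → max 11
11 1 2 → max 11
1 2 -6 → max 2
2 -6 6 → max 6
-6 6 4 → max 6
6 4 10 → max 10
4 10 2 → max 10
10 2 -1 → max 10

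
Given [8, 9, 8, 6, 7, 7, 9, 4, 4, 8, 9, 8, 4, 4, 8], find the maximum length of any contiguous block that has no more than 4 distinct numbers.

11

Extend right; when distinct count exceeds 4, shrink from the left:
add 8: window [8] (1 distinct), len 1
add 9: window [8, 9] (2 distinct), len 2
add 8: window [8, 9, 8] (2 distinct), len 3
add 6: window [8, 9, 8, 6] (3 distinct), len 4
add 7: window [8, 9, 8, 6, 7] (4 distinct), len 5
add 7: window [8, 9, 8, 6, 7, 7] (4 distinct), len 6
add 9: window [8, 9, 8, 6, 7, 7, 9] (4 distinct), len 7
add 4: window [6, 7, 7, 9, 4] (4 distinct), len 5
add 4: window [6, 7, 7, 9, 4, 4] (4 distinct), len 6
add 8: window [7, 7, 9, 4, 4, 8] (4 distinct), len 6
add 9: window [7, 7, 9, 4, 4, 8, 9] (4 distinct), len 7
add 8: window [7, 7, 9, 4, 4, 8, 9, 8] (4 distinct), len 8
add 4: window [7, 7, 9, 4, 4, 8, 9, 8, 4] (4 distinct), len 9
add 4: window [7, 7, 9, 4, 4, 8, 9, 8, 4, 4] (4 distinct), len 10
add 8: window [7, 7, 9, 4, 4, 8, 9, 8, 4, 4, 8] (4 distinct), len 11
Longest length with ≤4 distinct: 11.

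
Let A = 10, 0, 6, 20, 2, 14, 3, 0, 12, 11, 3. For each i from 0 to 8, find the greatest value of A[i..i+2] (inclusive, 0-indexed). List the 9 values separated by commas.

10, 20, 20, 20, 14, 14, 12, 12, 12

Sliding a size-3 window across the 11 values:
[10, 0, 6] → max 10
[0, 6, 20] → max 20
[6, 20, 2] → max 20
[20, 2, 14] → max 20
[2, 14, 3] → max 14
[14, 3, 0] → max 14
[3, 0, 12] → max 12
[0, 12, 11] → max 12
[12, 11, 3] → max 12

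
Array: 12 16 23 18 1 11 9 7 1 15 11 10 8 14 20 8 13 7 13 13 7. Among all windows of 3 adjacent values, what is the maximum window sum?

(12, 16, 23) → sum 51
(16, 23, 18) → sum 57
(23, 18, 1) → sum 42
(18, 1, 11) → sum 30
(1, 11, 9) → sum 21
(11, 9, 7) → sum 27
(9, 7, 1) → sum 17
(7, 1, 15) → sum 23
(1, 15, 11) → sum 27
(15, 11, 10) → sum 36
(11, 10, 8) → sum 29
(10, 8, 14) → sum 32
(8, 14, 20) → sum 42
(14, 20, 8) → sum 42
(20, 8, 13) → sum 41
(8, 13, 7) → sum 28
(13, 7, 13) → sum 33
(7, 13, 13) → sum 33
(13, 13, 7) → sum 33
Maximum of these is 57.

57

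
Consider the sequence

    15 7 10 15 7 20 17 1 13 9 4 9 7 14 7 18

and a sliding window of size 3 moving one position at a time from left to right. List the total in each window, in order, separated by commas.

15 7 10 → sum 32
7 10 15 → sum 32
10 15 7 → sum 32
15 7 20 → sum 42
7 20 17 → sum 44
20 17 1 → sum 38
17 1 13 → sum 31
1 13 9 → sum 23
13 9 4 → sum 26
9 4 9 → sum 22
4 9 7 → sum 20
9 7 14 → sum 30
7 14 7 → sum 28
14 7 18 → sum 39

32, 32, 32, 42, 44, 38, 31, 23, 26, 22, 20, 30, 28, 39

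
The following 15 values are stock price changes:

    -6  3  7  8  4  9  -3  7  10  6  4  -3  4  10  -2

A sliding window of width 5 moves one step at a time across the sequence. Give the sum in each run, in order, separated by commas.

Sliding a size-5 window across the 15 values:
(-6, 3, 7, 8, 4) → sum 16
(3, 7, 8, 4, 9) → sum 31
(7, 8, 4, 9, -3) → sum 25
(8, 4, 9, -3, 7) → sum 25
(4, 9, -3, 7, 10) → sum 27
(9, -3, 7, 10, 6) → sum 29
(-3, 7, 10, 6, 4) → sum 24
(7, 10, 6, 4, -3) → sum 24
(10, 6, 4, -3, 4) → sum 21
(6, 4, -3, 4, 10) → sum 21
(4, -3, 4, 10, -2) → sum 13

16, 31, 25, 25, 27, 29, 24, 24, 21, 21, 13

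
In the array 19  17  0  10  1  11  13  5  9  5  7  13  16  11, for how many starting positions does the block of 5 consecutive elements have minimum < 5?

5

[19, 17, 0, 10, 1] → min 0  < 5 ✓
[17, 0, 10, 1, 11] → min 0  < 5 ✓
[0, 10, 1, 11, 13] → min 0  < 5 ✓
[10, 1, 11, 13, 5] → min 1  < 5 ✓
[1, 11, 13, 5, 9] → min 1  < 5 ✓
[11, 13, 5, 9, 5] → min 5
[13, 5, 9, 5, 7] → min 5
[5, 9, 5, 7, 13] → min 5
[9, 5, 7, 13, 16] → min 5
[5, 7, 13, 16, 11] → min 5
5 windows satisfy the condition.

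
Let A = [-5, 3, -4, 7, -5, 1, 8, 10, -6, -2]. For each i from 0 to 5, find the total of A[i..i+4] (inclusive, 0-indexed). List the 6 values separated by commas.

-4, 2, 7, 21, 8, 11

(-5, 3, -4, 7, -5) → sum -4
(3, -4, 7, -5, 1) → sum 2
(-4, 7, -5, 1, 8) → sum 7
(7, -5, 1, 8, 10) → sum 21
(-5, 1, 8, 10, -6) → sum 8
(1, 8, 10, -6, -2) → sum 11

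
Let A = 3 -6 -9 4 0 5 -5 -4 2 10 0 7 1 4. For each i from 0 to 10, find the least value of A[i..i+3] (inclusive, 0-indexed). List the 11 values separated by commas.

(3, -6, -9, 4) → min -9
(-6, -9, 4, 0) → min -9
(-9, 4, 0, 5) → min -9
(4, 0, 5, -5) → min -5
(0, 5, -5, -4) → min -5
(5, -5, -4, 2) → min -5
(-5, -4, 2, 10) → min -5
(-4, 2, 10, 0) → min -4
(2, 10, 0, 7) → min 0
(10, 0, 7, 1) → min 0
(0, 7, 1, 4) → min 0

-9, -9, -9, -5, -5, -5, -5, -4, 0, 0, 0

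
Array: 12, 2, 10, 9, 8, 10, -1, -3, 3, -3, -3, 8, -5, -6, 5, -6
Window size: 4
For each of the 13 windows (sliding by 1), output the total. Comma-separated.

33, 29, 37, 26, 14, 9, -4, -6, 5, -3, -6, 2, -12

Sliding a size-4 window across the 16 values:
12 2 10 9 → sum 33
2 10 9 8 → sum 29
10 9 8 10 → sum 37
9 8 10 -1 → sum 26
8 10 -1 -3 → sum 14
10 -1 -3 3 → sum 9
-1 -3 3 -3 → sum -4
-3 3 -3 -3 → sum -6
3 -3 -3 8 → sum 5
-3 -3 8 -5 → sum -3
-3 8 -5 -6 → sum -6
8 -5 -6 5 → sum 2
-5 -6 5 -6 → sum -12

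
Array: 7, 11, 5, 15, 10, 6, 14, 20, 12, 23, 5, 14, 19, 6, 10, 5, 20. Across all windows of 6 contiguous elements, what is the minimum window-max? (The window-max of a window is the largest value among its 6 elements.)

(7, 11, 5, 15, 10, 6) → max 15
(11, 5, 15, 10, 6, 14) → max 15
(5, 15, 10, 6, 14, 20) → max 20
(15, 10, 6, 14, 20, 12) → max 20
(10, 6, 14, 20, 12, 23) → max 23
(6, 14, 20, 12, 23, 5) → max 23
(14, 20, 12, 23, 5, 14) → max 23
(20, 12, 23, 5, 14, 19) → max 23
(12, 23, 5, 14, 19, 6) → max 23
(23, 5, 14, 19, 6, 10) → max 23
(5, 14, 19, 6, 10, 5) → max 19
(14, 19, 6, 10, 5, 20) → max 20
Minimum of these is 15.

15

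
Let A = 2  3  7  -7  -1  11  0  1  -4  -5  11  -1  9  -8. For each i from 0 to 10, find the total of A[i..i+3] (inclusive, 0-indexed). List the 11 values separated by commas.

2 3 7 -7 → sum 5
3 7 -7 -1 → sum 2
7 -7 -1 11 → sum 10
-7 -1 11 0 → sum 3
-1 11 0 1 → sum 11
11 0 1 -4 → sum 8
0 1 -4 -5 → sum -8
1 -4 -5 11 → sum 3
-4 -5 11 -1 → sum 1
-5 11 -1 9 → sum 14
11 -1 9 -8 → sum 11

5, 2, 10, 3, 11, 8, -8, 3, 1, 14, 11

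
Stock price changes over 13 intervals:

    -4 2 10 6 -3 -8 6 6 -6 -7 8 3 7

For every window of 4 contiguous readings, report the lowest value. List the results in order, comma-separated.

(-4, 2, 10, 6) → min -4
(2, 10, 6, -3) → min -3
(10, 6, -3, -8) → min -8
(6, -3, -8, 6) → min -8
(-3, -8, 6, 6) → min -8
(-8, 6, 6, -6) → min -8
(6, 6, -6, -7) → min -7
(6, -6, -7, 8) → min -7
(-6, -7, 8, 3) → min -7
(-7, 8, 3, 7) → min -7

-4, -3, -8, -8, -8, -8, -7, -7, -7, -7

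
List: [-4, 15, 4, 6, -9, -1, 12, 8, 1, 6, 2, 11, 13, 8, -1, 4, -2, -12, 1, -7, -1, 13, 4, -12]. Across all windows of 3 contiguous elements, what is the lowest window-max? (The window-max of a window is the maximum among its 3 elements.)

Each size-3 window and its max:
[-4, 15, 4] → max 15
[15, 4, 6] → max 15
[4, 6, -9] → max 6
[6, -9, -1] → max 6
[-9, -1, 12] → max 12
[-1, 12, 8] → max 12
[12, 8, 1] → max 12
[8, 1, 6] → max 8
[1, 6, 2] → max 6
[6, 2, 11] → max 11
[2, 11, 13] → max 13
[11, 13, 8] → max 13
[13, 8, -1] → max 13
[8, -1, 4] → max 8
[-1, 4, -2] → max 4
[4, -2, -12] → max 4
[-2, -12, 1] → max 1
[-12, 1, -7] → max 1
[1, -7, -1] → max 1
[-7, -1, 13] → max 13
[-1, 13, 4] → max 13
[13, 4, -12] → max 13
Lowest of these is 1.

1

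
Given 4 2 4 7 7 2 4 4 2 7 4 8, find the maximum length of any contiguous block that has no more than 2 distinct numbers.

Extend right; when distinct count exceeds 2, shrink from the left:
add 4: window [4] (1 distinct), len 1
add 2: window [4, 2] (2 distinct), len 2
add 4: window [4, 2, 4] (2 distinct), len 3
add 7: window [4, 7] (2 distinct), len 2
add 7: window [4, 7, 7] (2 distinct), len 3
add 2: window [7, 7, 2] (2 distinct), len 3
add 4: window [2, 4] (2 distinct), len 2
add 4: window [2, 4, 4] (2 distinct), len 3
add 2: window [2, 4, 4, 2] (2 distinct), len 4
add 7: window [2, 7] (2 distinct), len 2
add 4: window [7, 4] (2 distinct), len 2
add 8: window [4, 8] (2 distinct), len 2
Longest length with ≤2 distinct: 4.

4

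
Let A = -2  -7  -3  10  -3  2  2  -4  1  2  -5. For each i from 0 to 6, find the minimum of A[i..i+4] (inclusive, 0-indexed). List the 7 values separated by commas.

-2 -7 -3 10 -3 → min -7
-7 -3 10 -3 2 → min -7
-3 10 -3 2 2 → min -3
10 -3 2 2 -4 → min -4
-3 2 2 -4 1 → min -4
2 2 -4 1 2 → min -4
2 -4 1 2 -5 → min -5

-7, -7, -3, -4, -4, -4, -5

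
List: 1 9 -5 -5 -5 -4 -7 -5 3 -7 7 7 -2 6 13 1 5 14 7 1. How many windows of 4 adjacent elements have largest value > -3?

(1, 9, -5, -5) → max 9  > -3 ✓
(9, -5, -5, -5) → max 9  > -3 ✓
(-5, -5, -5, -4) → max -4
(-5, -5, -4, -7) → max -4
(-5, -4, -7, -5) → max -4
(-4, -7, -5, 3) → max 3  > -3 ✓
(-7, -5, 3, -7) → max 3  > -3 ✓
(-5, 3, -7, 7) → max 7  > -3 ✓
(3, -7, 7, 7) → max 7  > -3 ✓
(-7, 7, 7, -2) → max 7  > -3 ✓
(7, 7, -2, 6) → max 7  > -3 ✓
(7, -2, 6, 13) → max 13  > -3 ✓
(-2, 6, 13, 1) → max 13  > -3 ✓
(6, 13, 1, 5) → max 13  > -3 ✓
(13, 1, 5, 14) → max 14  > -3 ✓
(1, 5, 14, 7) → max 14  > -3 ✓
(5, 14, 7, 1) → max 14  > -3 ✓
14 windows satisfy the condition.

14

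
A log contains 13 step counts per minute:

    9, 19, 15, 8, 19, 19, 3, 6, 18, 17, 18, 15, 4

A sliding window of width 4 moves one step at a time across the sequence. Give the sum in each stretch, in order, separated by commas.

9 19 15 8 → sum 51
19 15 8 19 → sum 61
15 8 19 19 → sum 61
8 19 19 3 → sum 49
19 19 3 6 → sum 47
19 3 6 18 → sum 46
3 6 18 17 → sum 44
6 18 17 18 → sum 59
18 17 18 15 → sum 68
17 18 15 4 → sum 54

51, 61, 61, 49, 47, 46, 44, 59, 68, 54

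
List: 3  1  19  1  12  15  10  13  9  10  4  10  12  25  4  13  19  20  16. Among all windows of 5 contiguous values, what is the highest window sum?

3 1 19 1 12 → sum 36
1 19 1 12 15 → sum 48
19 1 12 15 10 → sum 57
1 12 15 10 13 → sum 51
12 15 10 13 9 → sum 59
15 10 13 9 10 → sum 57
10 13 9 10 4 → sum 46
13 9 10 4 10 → sum 46
9 10 4 10 12 → sum 45
10 4 10 12 25 → sum 61
4 10 12 25 4 → sum 55
10 12 25 4 13 → sum 64
12 25 4 13 19 → sum 73
25 4 13 19 20 → sum 81
4 13 19 20 16 → sum 72
Highest of these is 81.

81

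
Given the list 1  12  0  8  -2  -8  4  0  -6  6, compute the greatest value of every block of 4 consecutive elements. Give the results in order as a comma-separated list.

12, 12, 8, 8, 4, 4, 6

[1, 12, 0, 8] → max 12
[12, 0, 8, -2] → max 12
[0, 8, -2, -8] → max 8
[8, -2, -8, 4] → max 8
[-2, -8, 4, 0] → max 4
[-8, 4, 0, -6] → max 4
[4, 0, -6, 6] → max 6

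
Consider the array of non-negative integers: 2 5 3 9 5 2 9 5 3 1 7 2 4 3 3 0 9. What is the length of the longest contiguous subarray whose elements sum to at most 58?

Extend to the right; shrink from the left whenever the sum exceeds 58:
add 2: [2] sum 2, len 1
add 5: [2, 5] sum 7, len 2
add 3: [2, 5, 3] sum 10, len 3
add 9: [2, 5, 3, 9] sum 19, len 4
add 5: [2, 5, 3, 9, 5] sum 24, len 5
add 2: [2, 5, 3, 9, 5, 2] sum 26, len 6
add 9: [2, 5, 3, 9, 5, 2, 9] sum 35, len 7
add 5: [2, 5, 3, 9, 5, 2, 9, 5] sum 40, len 8
add 3: [2, 5, 3, 9, 5, 2, 9, 5, 3] sum 43, len 9
add 1: [2, 5, 3, 9, 5, 2, 9, 5, 3, 1] sum 44, len 10
add 7: [2, 5, 3, 9, 5, 2, 9, 5, 3, 1, 7] sum 51, len 11
add 2: [2, 5, 3, 9, 5, 2, 9, 5, 3, 1, 7, 2] sum 53, len 12
add 4: [2, 5, 3, 9, 5, 2, 9, 5, 3, 1, 7, 2, 4] sum 57, len 13
add 3: [5, 3, 9, 5, 2, 9, 5, 3, 1, 7, 2, 4, 3] sum 58, len 13
add 3: [3, 9, 5, 2, 9, 5, 3, 1, 7, 2, 4, 3, 3] sum 56, len 13
add 0: [3, 9, 5, 2, 9, 5, 3, 1, 7, 2, 4, 3, 3, 0] sum 56, len 14
add 9: [5, 2, 9, 5, 3, 1, 7, 2, 4, 3, 3, 0, 9] sum 53, len 13
Longest length seen: 14.

14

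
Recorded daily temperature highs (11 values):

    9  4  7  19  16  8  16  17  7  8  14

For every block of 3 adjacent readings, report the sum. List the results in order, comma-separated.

20, 30, 42, 43, 40, 41, 40, 32, 29

[9, 4, 7] → sum 20
[4, 7, 19] → sum 30
[7, 19, 16] → sum 42
[19, 16, 8] → sum 43
[16, 8, 16] → sum 40
[8, 16, 17] → sum 41
[16, 17, 7] → sum 40
[17, 7, 8] → sum 32
[7, 8, 14] → sum 29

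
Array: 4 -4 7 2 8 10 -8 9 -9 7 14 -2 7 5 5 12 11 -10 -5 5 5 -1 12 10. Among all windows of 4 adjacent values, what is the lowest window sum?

4 -4 7 2 → sum 9
-4 7 2 8 → sum 13
7 2 8 10 → sum 27
2 8 10 -8 → sum 12
8 10 -8 9 → sum 19
10 -8 9 -9 → sum 2
-8 9 -9 7 → sum -1
9 -9 7 14 → sum 21
-9 7 14 -2 → sum 10
7 14 -2 7 → sum 26
14 -2 7 5 → sum 24
-2 7 5 5 → sum 15
7 5 5 12 → sum 29
5 5 12 11 → sum 33
5 12 11 -10 → sum 18
12 11 -10 -5 → sum 8
11 -10 -5 5 → sum 1
-10 -5 5 5 → sum -5
-5 5 5 -1 → sum 4
5 5 -1 12 → sum 21
5 -1 12 10 → sum 26
Lowest of these is -5.

-5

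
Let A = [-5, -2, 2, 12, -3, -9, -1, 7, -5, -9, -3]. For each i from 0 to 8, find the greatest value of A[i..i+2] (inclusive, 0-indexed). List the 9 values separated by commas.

2, 12, 12, 12, -1, 7, 7, 7, -3

-5 -2 2 → max 2
-2 2 12 → max 12
2 12 -3 → max 12
12 -3 -9 → max 12
-3 -9 -1 → max -1
-9 -1 7 → max 7
-1 7 -5 → max 7
7 -5 -9 → max 7
-5 -9 -3 → max -3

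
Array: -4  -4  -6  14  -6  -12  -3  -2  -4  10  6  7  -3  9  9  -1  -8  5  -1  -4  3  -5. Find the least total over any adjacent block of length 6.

-18

-4 -4 -6 14 -6 -12 → sum -18
-4 -6 14 -6 -12 -3 → sum -17
-6 14 -6 -12 -3 -2 → sum -15
14 -6 -12 -3 -2 -4 → sum -13
-6 -12 -3 -2 -4 10 → sum -17
-12 -3 -2 -4 10 6 → sum -5
-3 -2 -4 10 6 7 → sum 14
-2 -4 10 6 7 -3 → sum 14
-4 10 6 7 -3 9 → sum 25
10 6 7 -3 9 9 → sum 38
6 7 -3 9 9 -1 → sum 27
7 -3 9 9 -1 -8 → sum 13
-3 9 9 -1 -8 5 → sum 11
9 9 -1 -8 5 -1 → sum 13
9 -1 -8 5 -1 -4 → sum 0
-1 -8 5 -1 -4 3 → sum -6
-8 5 -1 -4 3 -5 → sum -10
Least of these is -18.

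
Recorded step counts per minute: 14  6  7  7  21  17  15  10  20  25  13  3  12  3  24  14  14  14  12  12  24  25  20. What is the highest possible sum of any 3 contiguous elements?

Each size-3 window and its sum:
14 6 7 → sum 27
6 7 7 → sum 20
7 7 21 → sum 35
7 21 17 → sum 45
21 17 15 → sum 53
17 15 10 → sum 42
15 10 20 → sum 45
10 20 25 → sum 55
20 25 13 → sum 58
25 13 3 → sum 41
13 3 12 → sum 28
3 12 3 → sum 18
12 3 24 → sum 39
3 24 14 → sum 41
24 14 14 → sum 52
14 14 14 → sum 42
14 14 12 → sum 40
14 12 12 → sum 38
12 12 24 → sum 48
12 24 25 → sum 61
24 25 20 → sum 69
Highest of these is 69.

69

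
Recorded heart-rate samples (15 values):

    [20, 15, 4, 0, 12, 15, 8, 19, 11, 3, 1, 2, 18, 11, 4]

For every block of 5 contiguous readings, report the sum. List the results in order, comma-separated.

51, 46, 39, 54, 65, 56, 42, 36, 35, 35, 36

Sliding a size-5 window across the 15 values:
[20, 15, 4, 0, 12] → sum 51
[15, 4, 0, 12, 15] → sum 46
[4, 0, 12, 15, 8] → sum 39
[0, 12, 15, 8, 19] → sum 54
[12, 15, 8, 19, 11] → sum 65
[15, 8, 19, 11, 3] → sum 56
[8, 19, 11, 3, 1] → sum 42
[19, 11, 3, 1, 2] → sum 36
[11, 3, 1, 2, 18] → sum 35
[3, 1, 2, 18, 11] → sum 35
[1, 2, 18, 11, 4] → sum 36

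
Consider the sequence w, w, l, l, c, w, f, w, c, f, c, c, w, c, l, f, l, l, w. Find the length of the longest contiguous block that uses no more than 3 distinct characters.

10

Extend right; when distinct count exceeds 3, shrink from the left:
add w: window [w] (1 distinct), len 1
add w: window [w, w] (1 distinct), len 2
add l: window [w, w, l] (2 distinct), len 3
add l: window [w, w, l, l] (2 distinct), len 4
add c: window [w, w, l, l, c] (3 distinct), len 5
add w: window [w, w, l, l, c, w] (3 distinct), len 6
add f: window [c, w, f] (3 distinct), len 3
add w: window [c, w, f, w] (3 distinct), len 4
add c: window [c, w, f, w, c] (3 distinct), len 5
add f: window [c, w, f, w, c, f] (3 distinct), len 6
add c: window [c, w, f, w, c, f, c] (3 distinct), len 7
add c: window [c, w, f, w, c, f, c, c] (3 distinct), len 8
add w: window [c, w, f, w, c, f, c, c, w] (3 distinct), len 9
add c: window [c, w, f, w, c, f, c, c, w, c] (3 distinct), len 10
add l: window [c, c, w, c, l] (3 distinct), len 5
add f: window [c, l, f] (3 distinct), len 3
add l: window [c, l, f, l] (3 distinct), len 4
add l: window [c, l, f, l, l] (3 distinct), len 5
add w: window [l, f, l, l, w] (3 distinct), len 5
Longest length with ≤3 distinct: 10.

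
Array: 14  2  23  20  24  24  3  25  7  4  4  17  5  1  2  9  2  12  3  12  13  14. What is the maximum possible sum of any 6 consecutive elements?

14 2 23 20 24 24 → sum 107
2 23 20 24 24 3 → sum 96
23 20 24 24 3 25 → sum 119
20 24 24 3 25 7 → sum 103
24 24 3 25 7 4 → sum 87
24 3 25 7 4 4 → sum 67
3 25 7 4 4 17 → sum 60
25 7 4 4 17 5 → sum 62
7 4 4 17 5 1 → sum 38
4 4 17 5 1 2 → sum 33
4 17 5 1 2 9 → sum 38
17 5 1 2 9 2 → sum 36
5 1 2 9 2 12 → sum 31
1 2 9 2 12 3 → sum 29
2 9 2 12 3 12 → sum 40
9 2 12 3 12 13 → sum 51
2 12 3 12 13 14 → sum 56
Maximum of these is 119.

119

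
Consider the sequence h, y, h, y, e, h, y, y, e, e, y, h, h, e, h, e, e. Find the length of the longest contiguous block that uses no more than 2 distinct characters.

add h: window [h] (1 distinct), len 1
add y: window [h, y] (2 distinct), len 2
add h: window [h, y, h] (2 distinct), len 3
add y: window [h, y, h, y] (2 distinct), len 4
add e: window [y, e] (2 distinct), len 2
add h: window [e, h] (2 distinct), len 2
add y: window [h, y] (2 distinct), len 2
add y: window [h, y, y] (2 distinct), len 3
add e: window [y, y, e] (2 distinct), len 3
add e: window [y, y, e, e] (2 distinct), len 4
add y: window [y, y, e, e, y] (2 distinct), len 5
add h: window [y, h] (2 distinct), len 2
add h: window [y, h, h] (2 distinct), len 3
add e: window [h, h, e] (2 distinct), len 3
add h: window [h, h, e, h] (2 distinct), len 4
add e: window [h, h, e, h, e] (2 distinct), len 5
add e: window [h, h, e, h, e, e] (2 distinct), len 6
Longest length with ≤2 distinct: 6.

6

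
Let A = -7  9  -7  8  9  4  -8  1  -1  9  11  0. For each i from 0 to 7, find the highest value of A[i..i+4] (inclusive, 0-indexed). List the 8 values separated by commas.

9, 9, 9, 9, 9, 9, 11, 11

(-7, 9, -7, 8, 9) → max 9
(9, -7, 8, 9, 4) → max 9
(-7, 8, 9, 4, -8) → max 9
(8, 9, 4, -8, 1) → max 9
(9, 4, -8, 1, -1) → max 9
(4, -8, 1, -1, 9) → max 9
(-8, 1, -1, 9, 11) → max 11
(1, -1, 9, 11, 0) → max 11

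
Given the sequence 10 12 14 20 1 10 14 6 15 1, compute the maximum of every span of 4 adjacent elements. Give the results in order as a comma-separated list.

[10, 12, 14, 20] → max 20
[12, 14, 20, 1] → max 20
[14, 20, 1, 10] → max 20
[20, 1, 10, 14] → max 20
[1, 10, 14, 6] → max 14
[10, 14, 6, 15] → max 15
[14, 6, 15, 1] → max 15

20, 20, 20, 20, 14, 15, 15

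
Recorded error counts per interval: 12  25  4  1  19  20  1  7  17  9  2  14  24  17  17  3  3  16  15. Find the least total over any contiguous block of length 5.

[12, 25, 4, 1, 19] → sum 61
[25, 4, 1, 19, 20] → sum 69
[4, 1, 19, 20, 1] → sum 45
[1, 19, 20, 1, 7] → sum 48
[19, 20, 1, 7, 17] → sum 64
[20, 1, 7, 17, 9] → sum 54
[1, 7, 17, 9, 2] → sum 36
[7, 17, 9, 2, 14] → sum 49
[17, 9, 2, 14, 24] → sum 66
[9, 2, 14, 24, 17] → sum 66
[2, 14, 24, 17, 17] → sum 74
[14, 24, 17, 17, 3] → sum 75
[24, 17, 17, 3, 3] → sum 64
[17, 17, 3, 3, 16] → sum 56
[17, 3, 3, 16, 15] → sum 54
Least of these is 36.

36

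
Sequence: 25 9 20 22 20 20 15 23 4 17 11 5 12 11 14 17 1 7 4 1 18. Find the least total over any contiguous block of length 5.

30

[25, 9, 20, 22, 20] → sum 96
[9, 20, 22, 20, 20] → sum 91
[20, 22, 20, 20, 15] → sum 97
[22, 20, 20, 15, 23] → sum 100
[20, 20, 15, 23, 4] → sum 82
[20, 15, 23, 4, 17] → sum 79
[15, 23, 4, 17, 11] → sum 70
[23, 4, 17, 11, 5] → sum 60
[4, 17, 11, 5, 12] → sum 49
[17, 11, 5, 12, 11] → sum 56
[11, 5, 12, 11, 14] → sum 53
[5, 12, 11, 14, 17] → sum 59
[12, 11, 14, 17, 1] → sum 55
[11, 14, 17, 1, 7] → sum 50
[14, 17, 1, 7, 4] → sum 43
[17, 1, 7, 4, 1] → sum 30
[1, 7, 4, 1, 18] → sum 31
Least of these is 30.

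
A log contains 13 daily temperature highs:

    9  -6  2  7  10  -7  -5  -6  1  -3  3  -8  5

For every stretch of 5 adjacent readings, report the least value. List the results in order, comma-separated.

-6, -7, -7, -7, -7, -7, -6, -8, -8

9 -6 2 7 10 → min -6
-6 2 7 10 -7 → min -7
2 7 10 -7 -5 → min -7
7 10 -7 -5 -6 → min -7
10 -7 -5 -6 1 → min -7
-7 -5 -6 1 -3 → min -7
-5 -6 1 -3 3 → min -6
-6 1 -3 3 -8 → min -8
1 -3 3 -8 5 → min -8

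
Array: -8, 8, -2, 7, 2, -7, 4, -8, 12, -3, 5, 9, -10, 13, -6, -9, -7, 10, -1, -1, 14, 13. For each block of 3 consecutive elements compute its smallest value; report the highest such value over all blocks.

[-8, 8, -2] → min -8
[8, -2, 7] → min -2
[-2, 7, 2] → min -2
[7, 2, -7] → min -7
[2, -7, 4] → min -7
[-7, 4, -8] → min -8
[4, -8, 12] → min -8
[-8, 12, -3] → min -8
[12, -3, 5] → min -3
[-3, 5, 9] → min -3
[5, 9, -10] → min -10
[9, -10, 13] → min -10
[-10, 13, -6] → min -10
[13, -6, -9] → min -9
[-6, -9, -7] → min -9
[-9, -7, 10] → min -9
[-7, 10, -1] → min -7
[10, -1, -1] → min -1
[-1, -1, 14] → min -1
[-1, 14, 13] → min -1
Highest of these is -1.

-1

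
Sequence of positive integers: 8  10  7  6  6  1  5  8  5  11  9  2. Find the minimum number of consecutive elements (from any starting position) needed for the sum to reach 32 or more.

4

Extend right; whenever the sum reaches 32, record the length and shrink from the left:
add 8: running sum 8 < 32
add 10: running sum 18 < 32
add 7: running sum 25 < 32
add 6: running sum 31 < 32
end 4: [8, 10, 7, 6, 6] sum 37, len 5
end 5: [8, 10, 7, 6, 6, 1] sum 38, len 6
end 6: [10, 7, 6, 6, 1, 5] sum 35, len 6
end 7: [7, 6, 6, 1, 5, 8] sum 33, len 6
end 8: [7, 6, 6, 1, 5, 8, 5] sum 38, len 7
end 9: [6, 1, 5, 8, 5, 11] sum 36, len 6
end 10: [8, 5, 11, 9] sum 33, len 4
end 11: [8, 5, 11, 9, 2] sum 35, len 5
Shortest qualifying length: 4.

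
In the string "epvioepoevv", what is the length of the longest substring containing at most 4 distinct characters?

[e] 1 distinct, len 1
[e, p] 2 distinct, len 2
[e, p, v] 3 distinct, len 3
[e, p, v, i] 4 distinct, len 4
[p, v, i, o] 4 distinct, len 4
[v, i, o, e] 4 distinct, len 4
[i, o, e, p] 4 distinct, len 4
[i, o, e, p, o] 4 distinct, len 5
[i, o, e, p, o, e] 4 distinct, len 6
[o, e, p, o, e, v] 4 distinct, len 6
[o, e, p, o, e, v, v] 4 distinct, len 7
Longest length with ≤4 distinct: 7.

7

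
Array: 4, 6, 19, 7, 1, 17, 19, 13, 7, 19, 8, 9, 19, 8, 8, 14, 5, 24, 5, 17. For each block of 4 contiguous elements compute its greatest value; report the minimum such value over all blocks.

Each size-4 window and its max:
[4, 6, 19, 7] → max 19
[6, 19, 7, 1] → max 19
[19, 7, 1, 17] → max 19
[7, 1, 17, 19] → max 19
[1, 17, 19, 13] → max 19
[17, 19, 13, 7] → max 19
[19, 13, 7, 19] → max 19
[13, 7, 19, 8] → max 19
[7, 19, 8, 9] → max 19
[19, 8, 9, 19] → max 19
[8, 9, 19, 8] → max 19
[9, 19, 8, 8] → max 19
[19, 8, 8, 14] → max 19
[8, 8, 14, 5] → max 14
[8, 14, 5, 24] → max 24
[14, 5, 24, 5] → max 24
[5, 24, 5, 17] → max 24
Minimum of these is 14.

14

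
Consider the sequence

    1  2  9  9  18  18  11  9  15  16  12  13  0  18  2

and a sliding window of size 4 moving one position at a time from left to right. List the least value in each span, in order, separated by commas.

Sliding a size-4 window across the 15 values:
(1, 2, 9, 9) → min 1
(2, 9, 9, 18) → min 2
(9, 9, 18, 18) → min 9
(9, 18, 18, 11) → min 9
(18, 18, 11, 9) → min 9
(18, 11, 9, 15) → min 9
(11, 9, 15, 16) → min 9
(9, 15, 16, 12) → min 9
(15, 16, 12, 13) → min 12
(16, 12, 13, 0) → min 0
(12, 13, 0, 18) → min 0
(13, 0, 18, 2) → min 0

1, 2, 9, 9, 9, 9, 9, 9, 12, 0, 0, 0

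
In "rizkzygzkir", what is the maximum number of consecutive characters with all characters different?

6

[r] len 1
[r, i] len 2
[r, i, z] len 3
[r, i, z, k] len 4
[k, z] len 2
[k, z, y] len 3
[k, z, y, g] len 4
[y, g, z] len 3
[y, g, z, k] len 4
[y, g, z, k, i] len 5
[y, g, z, k, i, r] len 6
Longest all-distinct length: 6.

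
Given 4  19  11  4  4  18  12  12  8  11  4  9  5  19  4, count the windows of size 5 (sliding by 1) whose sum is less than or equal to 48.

[4, 19, 11, 4, 4] → sum 42  ≤ 48 ✓
[19, 11, 4, 4, 18] → sum 56
[11, 4, 4, 18, 12] → sum 49
[4, 4, 18, 12, 12] → sum 50
[4, 18, 12, 12, 8] → sum 54
[18, 12, 12, 8, 11] → sum 61
[12, 12, 8, 11, 4] → sum 47  ≤ 48 ✓
[12, 8, 11, 4, 9] → sum 44  ≤ 48 ✓
[8, 11, 4, 9, 5] → sum 37  ≤ 48 ✓
[11, 4, 9, 5, 19] → sum 48  ≤ 48 ✓
[4, 9, 5, 19, 4] → sum 41  ≤ 48 ✓
6 windows satisfy the condition.

6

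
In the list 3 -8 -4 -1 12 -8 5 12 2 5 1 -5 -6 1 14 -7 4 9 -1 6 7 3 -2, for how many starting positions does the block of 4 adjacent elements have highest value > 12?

3 -8 -4 -1 → max 3
-8 -4 -1 12 → max 12
-4 -1 12 -8 → max 12
-1 12 -8 5 → max 12
12 -8 5 12 → max 12
-8 5 12 2 → max 12
5 12 2 5 → max 12
12 2 5 1 → max 12
2 5 1 -5 → max 5
5 1 -5 -6 → max 5
1 -5 -6 1 → max 1
-5 -6 1 14 → max 14  > 12 ✓
-6 1 14 -7 → max 14  > 12 ✓
1 14 -7 4 → max 14  > 12 ✓
14 -7 4 9 → max 14  > 12 ✓
-7 4 9 -1 → max 9
4 9 -1 6 → max 9
9 -1 6 7 → max 9
-1 6 7 3 → max 7
6 7 3 -2 → max 7
4 windows satisfy the condition.

4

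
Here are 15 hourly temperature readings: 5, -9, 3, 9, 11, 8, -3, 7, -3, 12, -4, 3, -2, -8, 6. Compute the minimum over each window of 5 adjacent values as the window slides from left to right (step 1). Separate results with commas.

(5, -9, 3, 9, 11) → min -9
(-9, 3, 9, 11, 8) → min -9
(3, 9, 11, 8, -3) → min -3
(9, 11, 8, -3, 7) → min -3
(11, 8, -3, 7, -3) → min -3
(8, -3, 7, -3, 12) → min -3
(-3, 7, -3, 12, -4) → min -4
(7, -3, 12, -4, 3) → min -4
(-3, 12, -4, 3, -2) → min -4
(12, -4, 3, -2, -8) → min -8
(-4, 3, -2, -8, 6) → min -8

-9, -9, -3, -3, -3, -3, -4, -4, -4, -8, -8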